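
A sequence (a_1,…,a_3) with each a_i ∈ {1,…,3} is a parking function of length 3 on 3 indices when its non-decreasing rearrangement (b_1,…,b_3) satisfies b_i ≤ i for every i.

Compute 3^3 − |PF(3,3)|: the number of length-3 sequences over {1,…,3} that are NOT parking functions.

|PF| = 1·4^2 = 1·16 = 16 [KW]
E.g. (1,3,3) → sorted (1,3,3): b_2=3>2, not a PF.
3^3 − 16 = 27 − 16 = 11

11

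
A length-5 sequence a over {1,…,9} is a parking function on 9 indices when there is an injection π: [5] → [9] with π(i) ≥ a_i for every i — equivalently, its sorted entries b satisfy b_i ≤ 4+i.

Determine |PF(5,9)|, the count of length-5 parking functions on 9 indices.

Count = 5·10^4 = 5×10000 = 50000 (Pollak)
Example (5,3,5,4,1) → sorted (1,3,4,5,5): b_i ≤ 4+i ∀i, a PF.

50000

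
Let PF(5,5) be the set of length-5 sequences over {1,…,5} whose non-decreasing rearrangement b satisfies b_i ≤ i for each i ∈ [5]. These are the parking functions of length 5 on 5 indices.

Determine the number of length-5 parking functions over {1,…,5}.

Count = (5+1−5)·(5+1)^{5−1} = 1·1296 = 1296 (Konheim–Weiss)
Check (1,1,3,3,1) → sorted (1,1,1,3,3): b_i ≤ i ∀i, a PF.

1296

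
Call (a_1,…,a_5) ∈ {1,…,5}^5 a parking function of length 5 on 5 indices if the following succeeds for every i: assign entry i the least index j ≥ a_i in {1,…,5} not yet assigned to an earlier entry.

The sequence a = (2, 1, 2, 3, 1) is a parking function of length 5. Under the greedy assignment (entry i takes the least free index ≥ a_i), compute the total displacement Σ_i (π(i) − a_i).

6

Σπ = 5·6/2 = 15 (π permutes [5]); Σa = 2+1+2+3+1 = 9; disp = 15−9 = 6.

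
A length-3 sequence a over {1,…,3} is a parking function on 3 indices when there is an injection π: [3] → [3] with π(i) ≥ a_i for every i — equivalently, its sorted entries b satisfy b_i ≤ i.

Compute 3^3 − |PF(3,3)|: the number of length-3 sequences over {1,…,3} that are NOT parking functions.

|PF| = 1·4^2 = 1·16 = 16 (Pollak)
E.g. (3,3,1) → sorted (1,3,3): b_2=3>2, not a PF.
Total 27; non-PF = 27−16 = 11

11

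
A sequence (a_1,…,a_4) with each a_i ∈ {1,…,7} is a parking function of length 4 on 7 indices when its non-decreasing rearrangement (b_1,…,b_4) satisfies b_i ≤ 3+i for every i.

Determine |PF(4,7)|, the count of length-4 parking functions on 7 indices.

2048

|PF| = (8−4)·8^(4−1) = 4 · 512 = 2048
Example (4,6,5,1) → sorted (1,4,5,6): b_i ≤ 3+i ∀i, a PF.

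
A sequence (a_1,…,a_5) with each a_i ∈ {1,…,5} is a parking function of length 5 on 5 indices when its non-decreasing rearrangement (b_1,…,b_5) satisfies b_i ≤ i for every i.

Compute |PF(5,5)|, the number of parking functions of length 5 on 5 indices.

1296

|PF| = (5+1−5)·(5+1)^{5−1} = 1×1296 = 1296 [KW]
Example (1,1,3,4,4) → sorted (1,1,3,4,4): b_i ≤ i ∀i, a PF.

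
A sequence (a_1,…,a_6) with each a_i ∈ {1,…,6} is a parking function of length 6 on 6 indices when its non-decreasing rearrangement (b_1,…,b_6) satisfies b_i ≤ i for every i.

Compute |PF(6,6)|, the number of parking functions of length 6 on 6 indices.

#PF = (7−6)·7^(6−1) = 1·16807 = 16807 (Konheim–Weiss)
One tuple (1,1,3,6,3,5) → sorted (1,1,3,3,5,6): b_i ≤ i ∀i, a PF.

16807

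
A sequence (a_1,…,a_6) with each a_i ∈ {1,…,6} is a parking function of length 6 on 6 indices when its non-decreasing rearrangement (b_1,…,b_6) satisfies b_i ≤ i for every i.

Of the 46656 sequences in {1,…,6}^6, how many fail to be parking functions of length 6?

29849

Count = (7−6)·7^(6−1) = 1·16807 = 16807 (Pollak)
E.g. (5,3,3,6,6,4) → sorted (3,3,4,5,6,6): b_1=3>1, not a PF.
Total 46656; non-PF = 46656−16807 = 29849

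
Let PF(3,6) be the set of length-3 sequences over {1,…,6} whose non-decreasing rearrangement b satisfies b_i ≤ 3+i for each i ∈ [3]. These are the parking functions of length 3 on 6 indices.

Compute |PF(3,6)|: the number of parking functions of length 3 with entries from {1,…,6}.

Count = (6+1−3)·(6+1)^{3−1} = 4 · 49 = 196 [KW]
E.g. (1,3,3) → sorted (1,3,3): b_i ≤ 3+i ∀i, a PF.

196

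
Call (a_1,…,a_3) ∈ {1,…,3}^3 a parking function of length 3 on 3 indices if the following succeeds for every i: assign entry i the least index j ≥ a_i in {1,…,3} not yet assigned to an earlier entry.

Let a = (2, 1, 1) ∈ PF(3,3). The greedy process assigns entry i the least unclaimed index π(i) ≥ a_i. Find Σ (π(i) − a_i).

2

Σπ(i) = 1+…+3 = 6; Σa = 2+1+1 = 4; disp = 6−4 = 2.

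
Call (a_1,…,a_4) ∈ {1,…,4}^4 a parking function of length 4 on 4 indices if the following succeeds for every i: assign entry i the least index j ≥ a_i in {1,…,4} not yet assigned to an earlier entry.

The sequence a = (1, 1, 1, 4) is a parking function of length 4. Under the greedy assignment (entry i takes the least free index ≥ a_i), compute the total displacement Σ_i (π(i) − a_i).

Σπ(i) = 1+…+4 = 10; Σa = 1+1+1+4 = 7; disp = 10−7 = 3.

3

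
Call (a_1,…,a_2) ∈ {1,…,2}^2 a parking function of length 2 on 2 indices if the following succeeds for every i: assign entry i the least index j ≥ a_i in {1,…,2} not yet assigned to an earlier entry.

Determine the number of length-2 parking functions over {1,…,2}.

|PF| = (2+1−2)·(2+1)^{2−1} = 1·3 = 3
E.g. (1,2) → sorted (1,2): b_i ≤ i ∀i, a PF.

3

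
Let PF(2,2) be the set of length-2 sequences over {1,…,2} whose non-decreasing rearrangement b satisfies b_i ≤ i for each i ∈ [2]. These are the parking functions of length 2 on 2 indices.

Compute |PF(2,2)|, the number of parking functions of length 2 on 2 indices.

|PF(2,2)| = (3−2)·3^(2−1) = 1·3 = 3 [KW]
Check (1,1) → sorted (1,1): b_i ≤ i ∀i, a PF.

3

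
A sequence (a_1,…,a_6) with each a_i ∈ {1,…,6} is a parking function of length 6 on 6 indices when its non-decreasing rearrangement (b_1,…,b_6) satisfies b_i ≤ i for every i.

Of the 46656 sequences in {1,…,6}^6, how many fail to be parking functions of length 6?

|PF| = (6−6+1)·(6+1)^(6−1) = 1·16807 = 16807 (Konheim–Weiss)
One tuple (6,5,3,1,5,4) → sorted (1,3,4,5,5,6): b_2=3>2, not a PF.
Total 46656; non-PF = 46656−16807 = 29849

29849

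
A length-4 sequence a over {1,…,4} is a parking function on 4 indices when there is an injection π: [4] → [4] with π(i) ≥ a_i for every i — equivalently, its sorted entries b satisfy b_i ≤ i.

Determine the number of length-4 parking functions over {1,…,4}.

125

#PF = (4−4+1)·(4+1)^(4−1) = 1·125 = 125 [KW]
E.g. (2,2,3,1) → sorted (1,2,2,3): b_i ≤ i ∀i, a PF.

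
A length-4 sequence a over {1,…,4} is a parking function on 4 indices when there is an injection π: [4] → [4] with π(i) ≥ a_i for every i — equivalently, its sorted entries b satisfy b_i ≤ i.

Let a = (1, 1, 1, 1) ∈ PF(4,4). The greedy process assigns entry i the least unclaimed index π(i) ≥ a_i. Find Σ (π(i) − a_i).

6

Σπ = 4·5/2 = 10 (π permutes [4]); Σa = 1+1+1+1 = 4; disp = 10−4 = 6.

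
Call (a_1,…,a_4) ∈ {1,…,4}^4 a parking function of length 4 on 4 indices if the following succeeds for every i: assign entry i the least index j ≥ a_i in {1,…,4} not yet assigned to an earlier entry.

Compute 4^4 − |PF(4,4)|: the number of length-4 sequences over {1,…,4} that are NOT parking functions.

131

#PF = (5−4)·5^(4−1) = 1 · 125 = 125
Check (4,4,3,3) → sorted (3,3,4,4): b_1=3>1, not a PF.
4^4 − 125 = 256 − 125 = 131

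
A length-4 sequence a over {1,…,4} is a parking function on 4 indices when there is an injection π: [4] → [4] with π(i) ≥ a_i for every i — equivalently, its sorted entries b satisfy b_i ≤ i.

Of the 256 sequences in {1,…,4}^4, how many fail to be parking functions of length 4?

131

|PF(4,4)| = (4+1−4)·(4+1)^{4−1} = 1 · 125 = 125
E.g. (4,2,3,4) → sorted (2,3,4,4): b_1=2>1, not a PF.
So 256 − 125 = 131 fail.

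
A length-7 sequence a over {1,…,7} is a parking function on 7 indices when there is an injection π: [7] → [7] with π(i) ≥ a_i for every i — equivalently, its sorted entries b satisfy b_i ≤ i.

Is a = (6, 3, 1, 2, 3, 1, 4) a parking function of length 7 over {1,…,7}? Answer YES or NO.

YES

Rearranged: b = (1, 1, 2, 3, 3, 4, 6).
  b_1=1 ≤ 1
  b_2=1 ≤ 2
  b_3=2 ≤ 3
  b_4=3 ≤ 4
  b_5=3 ≤ 5
  b_6=4 ≤ 6
  b_7=6 ≤ 7
All bounds hold ⇒ YES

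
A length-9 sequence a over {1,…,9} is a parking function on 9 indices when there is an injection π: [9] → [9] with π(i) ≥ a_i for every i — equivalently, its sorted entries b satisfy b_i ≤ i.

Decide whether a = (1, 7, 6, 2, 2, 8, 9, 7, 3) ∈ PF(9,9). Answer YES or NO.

NO

Order a: b = (1, 2, 2, 3, 6, 7, 7, 8, 9).
  b_1=1 ≤ 1
  b_2=2 ≤ 2
  b_3=2 ≤ 3
  b_4=3 ≤ 4
  b_5=6 > 5
  fails at i=5 ⇒ NO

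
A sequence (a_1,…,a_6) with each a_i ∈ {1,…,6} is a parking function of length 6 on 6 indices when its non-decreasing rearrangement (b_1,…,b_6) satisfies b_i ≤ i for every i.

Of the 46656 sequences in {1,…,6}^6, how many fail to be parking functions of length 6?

|PF| = (6+1−6)·(6+1)^{6−1} = 1·16807 = 16807 (Pollak)
Check (3,3,6,6,1,2) → sorted (1,2,3,3,6,6): b_5=6>5, not a PF.
So 46656 − 16807 = 29849 fail.

29849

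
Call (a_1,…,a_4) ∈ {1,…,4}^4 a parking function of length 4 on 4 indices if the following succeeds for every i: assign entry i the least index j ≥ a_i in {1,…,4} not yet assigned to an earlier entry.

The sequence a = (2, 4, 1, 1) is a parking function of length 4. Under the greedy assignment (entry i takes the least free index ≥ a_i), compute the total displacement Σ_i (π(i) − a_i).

2

Σπ(i) = 1+…+4 = 10; Σa = 2+4+1+1 = 8; disp = 10−8 = 2.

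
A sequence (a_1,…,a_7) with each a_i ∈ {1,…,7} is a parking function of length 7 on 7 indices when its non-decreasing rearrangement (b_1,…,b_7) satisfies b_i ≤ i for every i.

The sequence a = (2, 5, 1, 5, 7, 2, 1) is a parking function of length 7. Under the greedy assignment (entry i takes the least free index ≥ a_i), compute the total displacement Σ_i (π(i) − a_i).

5

Σπ = 7·8/2 = 28 (π permutes [7]); Σa = 2+5+1+5+7+2+1 = 23; disp = 28−23 = 5.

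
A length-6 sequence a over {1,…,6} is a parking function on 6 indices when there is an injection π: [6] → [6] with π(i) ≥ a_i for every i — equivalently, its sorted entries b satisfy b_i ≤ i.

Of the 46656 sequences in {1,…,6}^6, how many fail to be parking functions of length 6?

29849

Count = 1·7^5 = 1×16807 = 16807 [KW]
Check (5,6,5,5,5,2) → sorted (2,5,5,5,5,6): b_1=2>1, not a PF.
So 46656 − 16807 = 29849 fail.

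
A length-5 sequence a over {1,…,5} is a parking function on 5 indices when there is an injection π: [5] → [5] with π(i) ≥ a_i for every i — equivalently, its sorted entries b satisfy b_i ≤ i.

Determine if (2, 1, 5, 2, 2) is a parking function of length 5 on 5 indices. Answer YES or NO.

YES

Sorted: b = (1, 2, 2, 2, 5).
  b_1=1 ≤ 1
  b_2=2 ≤ 2
  b_3=2 ≤ 3
  b_4=2 ≤ 4
  b_5=5 ≤ 5
All bounds hold ⇒ YES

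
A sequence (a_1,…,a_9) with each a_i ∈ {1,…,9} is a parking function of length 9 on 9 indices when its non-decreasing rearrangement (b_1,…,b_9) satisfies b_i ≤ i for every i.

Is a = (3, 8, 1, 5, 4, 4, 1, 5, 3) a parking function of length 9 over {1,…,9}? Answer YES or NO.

Rearranged: b = (1, 1, 3, 3, 4, 4, 5, 5, 8).
  b_1=1 ≤ 1
  b_2=1 ≤ 2
  b_3=3 ≤ 3
  b_4=3 ≤ 4
  b_5=4 ≤ 5
  b_6=4 ≤ 6
  b_7=5 ≤ 7
  b_8=5 ≤ 8
  b_9=8 ≤ 9
All bounds hold ⇒ YES

YES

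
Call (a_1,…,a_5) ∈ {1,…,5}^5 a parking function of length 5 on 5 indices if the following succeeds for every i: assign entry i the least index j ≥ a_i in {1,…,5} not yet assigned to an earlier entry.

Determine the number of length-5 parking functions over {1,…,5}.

1296

|PF| = (5+1−5)·(5+1)^{5−1} = 1×1296 = 1296 [KW]
Check (4,5,1,2,3) → sorted (1,2,3,4,5): b_i ≤ i ∀i, a PF.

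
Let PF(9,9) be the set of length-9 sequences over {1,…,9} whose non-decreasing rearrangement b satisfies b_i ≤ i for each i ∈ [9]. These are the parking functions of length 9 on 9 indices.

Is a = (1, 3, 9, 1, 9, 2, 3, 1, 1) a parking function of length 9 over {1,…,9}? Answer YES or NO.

NO

Order a: b = (1, 1, 1, 1, 2, 3, 3, 9, 9).
  b_1=1 ≤ 1
  b_2=1 ≤ 2
  b_3=1 ≤ 3
  b_4=1 ≤ 4
  b_5=2 ≤ 5
  b_6=3 ≤ 6
  b_7=3 ≤ 7
  b_8=9 > 8
  fails at i=8 ⇒ NO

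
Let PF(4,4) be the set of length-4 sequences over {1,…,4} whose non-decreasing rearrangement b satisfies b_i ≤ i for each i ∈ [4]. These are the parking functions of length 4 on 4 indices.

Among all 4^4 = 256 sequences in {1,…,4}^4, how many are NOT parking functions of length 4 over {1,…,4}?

131

#PF = 1·5^3 = 1×125 = 125 (Konheim–Weiss)
E.g. (4,3,3,4) → sorted (3,3,4,4): b_1=3>1, not a PF.
Total 256; non-PF = 256−125 = 131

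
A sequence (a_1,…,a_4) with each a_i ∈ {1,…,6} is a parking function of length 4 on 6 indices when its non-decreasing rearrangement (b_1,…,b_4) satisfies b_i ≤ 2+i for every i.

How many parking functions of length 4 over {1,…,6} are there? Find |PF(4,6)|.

1029

#PF = 3·7^3 = 3 · 343 = 1029 [KW]
E.g. (1,4,2,3) → sorted (1,2,3,4): b_i ≤ 2+i ∀i, a PF.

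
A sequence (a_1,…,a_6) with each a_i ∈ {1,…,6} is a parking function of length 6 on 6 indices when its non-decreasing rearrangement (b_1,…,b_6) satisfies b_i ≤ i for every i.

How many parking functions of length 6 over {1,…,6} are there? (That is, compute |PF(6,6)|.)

#PF = (6−6+1)·(6+1)^(6−1) = 1 · 16807 = 16807 (Konheim–Weiss)
Check (2,1,5,1,4,5) → sorted (1,1,2,4,5,5): b_i ≤ i ∀i, a PF.

16807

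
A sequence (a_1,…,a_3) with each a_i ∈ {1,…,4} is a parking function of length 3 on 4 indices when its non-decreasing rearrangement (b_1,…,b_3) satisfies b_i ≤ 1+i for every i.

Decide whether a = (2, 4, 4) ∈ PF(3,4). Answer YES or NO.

Sorted: b = (2, 4, 4).
  b_1=2 ≤ 2
  b_2=4 > 3
  fails at i=2 ⇒ NO

NO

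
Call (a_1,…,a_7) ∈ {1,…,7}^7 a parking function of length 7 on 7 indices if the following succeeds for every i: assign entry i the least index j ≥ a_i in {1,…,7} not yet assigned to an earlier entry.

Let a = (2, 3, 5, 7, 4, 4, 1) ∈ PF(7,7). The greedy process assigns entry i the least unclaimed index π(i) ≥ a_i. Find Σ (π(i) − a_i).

Σπ = 28 ({1..7} each once); Σa = 2+3+5+7+4+4+1 = 26; disp = 28−26 = 2.

2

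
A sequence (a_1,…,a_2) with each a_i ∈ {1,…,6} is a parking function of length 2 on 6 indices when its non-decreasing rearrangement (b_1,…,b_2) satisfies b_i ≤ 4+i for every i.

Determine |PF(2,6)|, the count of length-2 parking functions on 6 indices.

|PF| = (6+1−2)·(6+1)^{2−1} = 5·7 = 35 (Konheim–Weiss)
One tuple (6,1) → sorted (1,6): b_i ≤ 4+i ∀i, a PF.

35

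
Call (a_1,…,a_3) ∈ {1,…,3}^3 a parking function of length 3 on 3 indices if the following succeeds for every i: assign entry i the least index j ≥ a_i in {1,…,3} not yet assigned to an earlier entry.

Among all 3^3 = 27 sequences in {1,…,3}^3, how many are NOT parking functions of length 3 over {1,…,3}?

11

#PF = 1·4^2 = 1×16 = 16
E.g. (3,2,3) → sorted (2,3,3): b_1=2>1, not a PF.
3^3 − 16 = 27 − 16 = 11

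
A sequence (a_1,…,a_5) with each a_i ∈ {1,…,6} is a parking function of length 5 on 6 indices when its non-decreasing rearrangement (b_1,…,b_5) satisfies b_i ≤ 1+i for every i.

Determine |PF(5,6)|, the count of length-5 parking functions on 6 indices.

Count = 2·7^4 = 2·2401 = 4802 (Konheim–Weiss)
Check (5,6,1,2,4) → sorted (1,2,4,5,6): b_i ≤ 1+i ∀i, a PF.

4802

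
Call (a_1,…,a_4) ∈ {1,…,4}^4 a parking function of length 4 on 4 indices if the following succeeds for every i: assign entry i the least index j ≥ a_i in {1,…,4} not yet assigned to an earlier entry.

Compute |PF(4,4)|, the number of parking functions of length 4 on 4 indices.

Count = (5−4)·5^(4−1) = 1·125 = 125 (Konheim–Weiss)
Check (4,1,2,1) → sorted (1,1,2,4): b_i ≤ i ∀i, a PF.

125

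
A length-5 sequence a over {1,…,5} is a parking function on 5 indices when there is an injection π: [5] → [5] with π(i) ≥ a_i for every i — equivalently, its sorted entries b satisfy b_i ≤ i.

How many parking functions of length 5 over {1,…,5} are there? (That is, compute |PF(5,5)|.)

1296

Count = (5+1−5)·(5+1)^{5−1} = 1·1296 = 1296
Example (5,1,2,1,2) → sorted (1,1,2,2,5): b_i ≤ i ∀i, a PF.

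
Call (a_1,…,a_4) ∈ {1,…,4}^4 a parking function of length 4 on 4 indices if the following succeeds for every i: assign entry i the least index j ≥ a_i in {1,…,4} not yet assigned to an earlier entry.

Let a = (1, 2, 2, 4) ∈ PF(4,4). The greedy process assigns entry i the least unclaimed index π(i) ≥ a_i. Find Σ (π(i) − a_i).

Σπ(i) = 1+…+4 = 10; Σa = 1+2+2+4 = 9; disp = 10−9 = 1.

1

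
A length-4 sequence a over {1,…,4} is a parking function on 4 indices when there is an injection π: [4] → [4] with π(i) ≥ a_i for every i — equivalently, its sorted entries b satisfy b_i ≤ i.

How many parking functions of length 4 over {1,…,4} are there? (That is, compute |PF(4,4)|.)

125

Count = (4−4+1)·(4+1)^(4−1) = 1 · 125 = 125
E.g. (3,4,1,1) → sorted (1,1,3,4): b_i ≤ i ∀i, a PF.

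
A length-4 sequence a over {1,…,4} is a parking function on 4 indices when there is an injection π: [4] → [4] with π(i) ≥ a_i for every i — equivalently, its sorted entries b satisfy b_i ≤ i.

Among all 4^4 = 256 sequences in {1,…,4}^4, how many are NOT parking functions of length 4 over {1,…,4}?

Count = 1·5^3 = 1×125 = 125 [KW]
E.g. (4,3,4,4) → sorted (3,4,4,4): b_1=3>1, not a PF.
4^4 − 125 = 256 − 125 = 131

131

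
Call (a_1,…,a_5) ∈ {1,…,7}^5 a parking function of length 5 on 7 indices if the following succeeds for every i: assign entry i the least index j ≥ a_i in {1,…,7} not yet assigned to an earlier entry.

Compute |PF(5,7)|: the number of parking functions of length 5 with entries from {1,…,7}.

12288

|PF(5,7)| = (7+1−5)·(7+1)^{5−1} = 3 · 4096 = 12288 [KW]
Check (1,1,7,2,3) → sorted (1,1,2,3,7): b_i ≤ 2+i ∀i, a PF.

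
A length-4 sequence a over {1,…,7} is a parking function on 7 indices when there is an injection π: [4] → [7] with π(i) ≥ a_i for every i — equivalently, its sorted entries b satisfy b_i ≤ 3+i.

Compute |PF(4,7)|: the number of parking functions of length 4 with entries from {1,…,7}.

2048

|PF| = (7−4+1)·(7+1)^(4−1) = 4×512 = 2048 (Konheim–Weiss)
Check (2,5,4,3) → sorted (2,3,4,5): b_i ≤ 3+i ∀i, a PF.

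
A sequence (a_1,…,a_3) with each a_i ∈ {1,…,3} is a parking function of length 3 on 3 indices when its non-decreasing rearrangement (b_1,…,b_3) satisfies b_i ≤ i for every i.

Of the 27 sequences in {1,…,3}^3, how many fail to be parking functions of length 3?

#PF = 1·4^2 = 1·16 = 16 (Pollak)
E.g. (3,3,2) → sorted (2,3,3): b_1=2>1, not a PF.
Total 27; non-PF = 27−16 = 11

11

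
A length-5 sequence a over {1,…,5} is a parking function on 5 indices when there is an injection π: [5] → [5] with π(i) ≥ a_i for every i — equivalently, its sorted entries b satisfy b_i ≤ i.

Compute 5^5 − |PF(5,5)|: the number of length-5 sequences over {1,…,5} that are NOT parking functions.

1829

|PF(5,5)| = (6−5)·6^(5−1) = 1×1296 = 1296 (Pollak)
Example (1,3,5,3,3) → sorted (1,3,3,3,5): b_2=3>2, not a PF.
Total 3125; non-PF = 3125−1296 = 1829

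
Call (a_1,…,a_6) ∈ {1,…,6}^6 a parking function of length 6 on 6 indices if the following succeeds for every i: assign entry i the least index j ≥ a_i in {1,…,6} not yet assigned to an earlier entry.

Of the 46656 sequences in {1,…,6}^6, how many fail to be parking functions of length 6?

29849

|PF| = (7−6)·7^(6−1) = 1 · 16807 = 16807
Check (2,5,6,6,4,6) → sorted (2,4,5,6,6,6): b_1=2>1, not a PF.
Total 46656; non-PF = 46656−16807 = 29849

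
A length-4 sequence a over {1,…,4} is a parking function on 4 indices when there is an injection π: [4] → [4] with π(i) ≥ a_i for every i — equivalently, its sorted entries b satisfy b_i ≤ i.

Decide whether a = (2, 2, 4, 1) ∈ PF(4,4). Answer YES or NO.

YES

Order a: b = (1, 2, 2, 4).
  b_1=1 ≤ 1
  b_2=2 ≤ 2
  b_3=2 ≤ 3
  b_4=4 ≤ 4
All bounds hold ⇒ YES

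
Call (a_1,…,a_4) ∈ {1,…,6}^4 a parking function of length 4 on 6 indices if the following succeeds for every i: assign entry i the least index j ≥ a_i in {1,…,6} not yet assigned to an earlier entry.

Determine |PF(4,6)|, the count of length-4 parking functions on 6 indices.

Count = (7−4)·7^(4−1) = 3 · 343 = 1029 (Konheim–Weiss)
One tuple (3,2,5,1) → sorted (1,2,3,5): b_i ≤ 2+i ∀i, a PF.

1029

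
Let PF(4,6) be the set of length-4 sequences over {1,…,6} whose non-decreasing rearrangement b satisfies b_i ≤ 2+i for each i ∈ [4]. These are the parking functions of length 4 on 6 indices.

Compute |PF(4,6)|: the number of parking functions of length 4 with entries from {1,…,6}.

1029

Count = 3·7^3 = 3×343 = 1029 (Konheim–Weiss)
Example (4,1,4,6) → sorted (1,4,4,6): b_i ≤ 2+i ∀i, a PF.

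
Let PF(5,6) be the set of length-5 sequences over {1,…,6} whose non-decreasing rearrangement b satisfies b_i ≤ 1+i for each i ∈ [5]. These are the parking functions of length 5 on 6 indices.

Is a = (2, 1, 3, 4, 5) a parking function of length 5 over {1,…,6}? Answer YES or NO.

Rearranged: b = (1, 2, 3, 4, 5).
  b_1=1 ≤ 2
  b_2=2 ≤ 3
  b_3=3 ≤ 4
  b_4=4 ≤ 5
  b_5=5 ≤ 6
All bounds hold ⇒ YES

YES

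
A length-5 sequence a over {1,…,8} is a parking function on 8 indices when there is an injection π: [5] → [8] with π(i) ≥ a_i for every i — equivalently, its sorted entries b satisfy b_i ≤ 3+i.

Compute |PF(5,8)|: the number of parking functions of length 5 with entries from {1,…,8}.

|PF| = (8−5+1)·(8+1)^(5−1) = 4 · 6561 = 26244
One tuple (1,8,1,5,1) → sorted (1,1,1,5,8): b_i ≤ 3+i ∀i, a PF.

26244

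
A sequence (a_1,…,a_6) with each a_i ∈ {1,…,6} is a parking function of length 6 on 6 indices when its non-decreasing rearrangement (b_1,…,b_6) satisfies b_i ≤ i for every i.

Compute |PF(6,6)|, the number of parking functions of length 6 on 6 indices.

16807

Count = (6−6+1)·(6+1)^(6−1) = 1×16807 = 16807
E.g. (4,5,1,3,3,1) → sorted (1,1,3,3,4,5): b_i ≤ i ∀i, a PF.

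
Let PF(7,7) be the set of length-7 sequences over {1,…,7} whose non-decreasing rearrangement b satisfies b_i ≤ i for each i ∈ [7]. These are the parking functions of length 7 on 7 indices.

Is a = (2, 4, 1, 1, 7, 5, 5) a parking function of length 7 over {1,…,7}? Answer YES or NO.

YES

Order a: b = (1, 1, 2, 4, 5, 5, 7).
  b_1=1 ≤ 1
  b_2=1 ≤ 2
  b_3=2 ≤ 3
  b_4=4 ≤ 4
  b_5=5 ≤ 5
  b_6=5 ≤ 6
  b_7=7 ≤ 7
All bounds hold ⇒ YES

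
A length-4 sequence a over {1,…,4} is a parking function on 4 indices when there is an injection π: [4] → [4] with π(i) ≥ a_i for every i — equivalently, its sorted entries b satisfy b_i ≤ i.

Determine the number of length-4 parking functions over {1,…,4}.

125

|PF| = (5−4)·5^(4−1) = 1·125 = 125 (Pollak)
Example (1,1,2,1) → sorted (1,1,1,2): b_i ≤ i ∀i, a PF.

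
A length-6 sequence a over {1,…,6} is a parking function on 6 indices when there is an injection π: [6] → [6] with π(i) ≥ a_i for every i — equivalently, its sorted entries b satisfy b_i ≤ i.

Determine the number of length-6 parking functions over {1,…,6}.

|PF| = (6−6+1)·(6+1)^(6−1) = 1×16807 = 16807 (Konheim–Weiss)
One tuple (2,1,3,4,2,1) → sorted (1,1,2,2,3,4): b_i ≤ i ∀i, a PF.

16807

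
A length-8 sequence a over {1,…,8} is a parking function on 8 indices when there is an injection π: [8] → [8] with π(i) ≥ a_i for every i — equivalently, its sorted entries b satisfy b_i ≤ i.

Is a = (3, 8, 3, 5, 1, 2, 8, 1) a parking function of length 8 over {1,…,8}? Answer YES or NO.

NO

Sorted: b = (1, 1, 2, 3, 3, 5, 8, 8).
  b_1=1 ≤ 1
  b_2=1 ≤ 2
  b_3=2 ≤ 3
  b_4=3 ≤ 4
  b_5=3 ≤ 5
  b_6=5 ≤ 6
  b_7=8 > 7
  fails at i=7 ⇒ NO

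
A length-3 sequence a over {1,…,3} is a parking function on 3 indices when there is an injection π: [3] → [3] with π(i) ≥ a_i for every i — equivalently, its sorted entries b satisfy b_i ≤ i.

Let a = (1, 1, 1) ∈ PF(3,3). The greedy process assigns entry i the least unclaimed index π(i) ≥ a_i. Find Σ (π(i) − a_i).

Σπ = 6 ({1..3} each once); Σa = 1+1+1 = 3; disp = 6−3 = 3.

3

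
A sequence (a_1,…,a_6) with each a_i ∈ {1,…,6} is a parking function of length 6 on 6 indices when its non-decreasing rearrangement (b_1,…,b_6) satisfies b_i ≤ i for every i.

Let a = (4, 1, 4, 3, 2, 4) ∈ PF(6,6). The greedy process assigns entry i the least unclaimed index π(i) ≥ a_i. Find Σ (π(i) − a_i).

3

Σπ(i) = 1+…+6 = 21; Σa = 4+1+4+3+2+4 = 18; disp = 21−18 = 3.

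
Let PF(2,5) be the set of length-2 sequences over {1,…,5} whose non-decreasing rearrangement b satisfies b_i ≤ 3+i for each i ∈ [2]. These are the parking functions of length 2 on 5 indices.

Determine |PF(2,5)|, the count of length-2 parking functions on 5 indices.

Count = 4·6^1 = 4 · 6 = 24 (Konheim–Weiss)
E.g. (2,5) → sorted (2,5): b_i ≤ 3+i ∀i, a PF.

24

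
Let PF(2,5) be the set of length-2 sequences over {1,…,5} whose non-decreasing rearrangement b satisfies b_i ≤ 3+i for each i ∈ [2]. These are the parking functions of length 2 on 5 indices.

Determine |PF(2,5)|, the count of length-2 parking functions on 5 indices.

24

Count = 4·6^1 = 4×6 = 24 (Konheim–Weiss)
One tuple (2,3) → sorted (2,3): b_i ≤ 3+i ∀i, a PF.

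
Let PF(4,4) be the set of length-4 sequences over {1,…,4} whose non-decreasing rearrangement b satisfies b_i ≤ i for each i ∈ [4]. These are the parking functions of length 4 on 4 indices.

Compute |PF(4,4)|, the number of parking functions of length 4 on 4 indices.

|PF| = (4+1−4)·(4+1)^{4−1} = 1 · 125 = 125 [KW]
Example (1,1,4,3) → sorted (1,1,3,4): b_i ≤ i ∀i, a PF.

125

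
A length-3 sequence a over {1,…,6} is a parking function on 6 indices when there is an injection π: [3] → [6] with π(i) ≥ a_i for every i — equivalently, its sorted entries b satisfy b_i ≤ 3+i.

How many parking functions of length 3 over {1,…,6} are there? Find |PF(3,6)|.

|PF(3,6)| = 4·7^2 = 4×49 = 196 (Konheim–Weiss)
E.g. (5,2,5) → sorted (2,5,5): b_i ≤ 3+i ∀i, a PF.

196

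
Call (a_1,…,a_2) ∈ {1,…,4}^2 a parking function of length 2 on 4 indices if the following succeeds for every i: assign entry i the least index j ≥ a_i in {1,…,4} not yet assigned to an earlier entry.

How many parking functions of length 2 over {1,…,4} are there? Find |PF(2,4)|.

#PF = (4−2+1)·(4+1)^(2−1) = 3·5 = 15
E.g. (4,3) → sorted (3,4): b_i ≤ 2+i ∀i, a PF.

15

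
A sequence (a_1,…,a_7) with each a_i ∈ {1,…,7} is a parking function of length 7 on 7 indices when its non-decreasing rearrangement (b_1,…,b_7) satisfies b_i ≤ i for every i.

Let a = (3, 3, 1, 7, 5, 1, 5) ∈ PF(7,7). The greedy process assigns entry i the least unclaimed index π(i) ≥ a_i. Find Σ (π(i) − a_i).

3

Σπ = 7·8/2 = 28 (π permutes [7]); Σa = 3+3+1+7+5+1+5 = 25; disp = 28−25 = 3.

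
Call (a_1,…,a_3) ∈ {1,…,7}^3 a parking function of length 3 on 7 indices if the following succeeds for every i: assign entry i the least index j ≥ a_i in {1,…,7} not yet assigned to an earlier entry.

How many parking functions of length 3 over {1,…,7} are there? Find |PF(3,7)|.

Count = (7+1−3)·(7+1)^{3−1} = 5 · 64 = 320 [KW]
One tuple (1,1,2) → sorted (1,1,2): b_i ≤ 4+i ∀i, a PF.

320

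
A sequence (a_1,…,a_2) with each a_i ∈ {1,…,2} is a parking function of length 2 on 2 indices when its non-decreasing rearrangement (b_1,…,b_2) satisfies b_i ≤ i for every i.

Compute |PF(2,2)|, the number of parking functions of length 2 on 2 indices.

3

Count = 1·3^1 = 1×3 = 3
Check (2,1) → sorted (1,2): b_i ≤ i ∀i, a PF.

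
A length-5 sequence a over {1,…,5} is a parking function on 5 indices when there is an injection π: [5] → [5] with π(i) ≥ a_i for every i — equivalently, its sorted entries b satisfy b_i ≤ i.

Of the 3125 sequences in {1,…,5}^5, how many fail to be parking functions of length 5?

|PF| = (6−5)·6^(5−1) = 1×1296 = 1296
E.g. (4,3,5,4,5) → sorted (3,4,4,5,5): b_1=3>1, not a PF.
5^5 − 1296 = 3125 − 1296 = 1829

1829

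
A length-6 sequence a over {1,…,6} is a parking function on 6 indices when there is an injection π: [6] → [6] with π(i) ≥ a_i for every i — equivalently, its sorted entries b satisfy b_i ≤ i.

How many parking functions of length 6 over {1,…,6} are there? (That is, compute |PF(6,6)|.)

16807

|PF(6,6)| = 1·7^5 = 1 · 16807 = 16807 [KW]
E.g. (1,2,2,1,2,6) → sorted (1,1,2,2,2,6): b_i ≤ i ∀i, a PF.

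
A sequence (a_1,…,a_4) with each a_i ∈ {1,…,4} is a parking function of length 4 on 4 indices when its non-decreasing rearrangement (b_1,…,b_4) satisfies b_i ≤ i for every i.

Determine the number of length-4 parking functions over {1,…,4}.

|PF(4,4)| = (5−4)·5^(4−1) = 1 · 125 = 125 [KW]
Example (3,1,3,2) → sorted (1,2,3,3): b_i ≤ i ∀i, a PF.

125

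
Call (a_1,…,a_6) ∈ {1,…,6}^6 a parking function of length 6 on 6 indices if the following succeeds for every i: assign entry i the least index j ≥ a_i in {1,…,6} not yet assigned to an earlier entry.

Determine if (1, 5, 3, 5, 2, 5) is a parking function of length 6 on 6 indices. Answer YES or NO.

NO

Sorted: b = (1, 2, 3, 5, 5, 5).
  b_1=1 ≤ 1
  b_2=2 ≤ 2
  b_3=3 ≤ 3
  b_4=5 > 4
  fails at i=4 ⇒ NO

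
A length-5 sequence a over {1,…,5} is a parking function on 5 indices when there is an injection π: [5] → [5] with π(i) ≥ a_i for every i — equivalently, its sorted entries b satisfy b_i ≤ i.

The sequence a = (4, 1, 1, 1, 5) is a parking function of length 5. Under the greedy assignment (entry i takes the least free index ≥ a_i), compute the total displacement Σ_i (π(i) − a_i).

3

Σπ = 15 ({1..5} each once); Σa = 4+1+1+1+5 = 12; disp = 15−12 = 3.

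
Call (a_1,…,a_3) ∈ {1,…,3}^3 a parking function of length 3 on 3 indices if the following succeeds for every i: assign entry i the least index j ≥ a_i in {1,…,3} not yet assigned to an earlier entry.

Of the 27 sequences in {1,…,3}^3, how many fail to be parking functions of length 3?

|PF| = 1·4^2 = 1·16 = 16 [KW]
One tuple (2,3,3) → sorted (2,3,3): b_1=2>1, not a PF.
So 27 − 16 = 11 fail.

11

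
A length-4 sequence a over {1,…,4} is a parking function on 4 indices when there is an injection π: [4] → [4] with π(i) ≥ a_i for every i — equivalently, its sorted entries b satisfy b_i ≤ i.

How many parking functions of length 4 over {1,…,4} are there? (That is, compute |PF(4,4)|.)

125

|PF| = 1·5^3 = 1 · 125 = 125
Check (1,4,1,3) → sorted (1,1,3,4): b_i ≤ i ∀i, a PF.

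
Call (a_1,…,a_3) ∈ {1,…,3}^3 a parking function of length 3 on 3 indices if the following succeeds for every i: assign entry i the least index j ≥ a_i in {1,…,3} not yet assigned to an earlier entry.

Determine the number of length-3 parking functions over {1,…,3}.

#PF = (3−3+1)·(3+1)^(3−1) = 1·16 = 16
Check (1,3,1) → sorted (1,1,3): b_i ≤ i ∀i, a PF.

16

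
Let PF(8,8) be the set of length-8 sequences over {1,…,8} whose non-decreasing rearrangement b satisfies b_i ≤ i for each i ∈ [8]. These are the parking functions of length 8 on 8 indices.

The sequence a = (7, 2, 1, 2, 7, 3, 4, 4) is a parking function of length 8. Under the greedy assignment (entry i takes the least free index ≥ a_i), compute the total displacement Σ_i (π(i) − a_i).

Σπ(i) = 1+…+8 = 36; Σa = 7+2+1+2+7+3+4+4 = 30; disp = 36−30 = 6.

6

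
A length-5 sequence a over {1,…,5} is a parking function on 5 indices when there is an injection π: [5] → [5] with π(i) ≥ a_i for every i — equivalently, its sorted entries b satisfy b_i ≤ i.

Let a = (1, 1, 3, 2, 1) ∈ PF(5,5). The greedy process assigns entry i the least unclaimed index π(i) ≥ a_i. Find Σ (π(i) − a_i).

7

Σπ(i) = 1+…+5 = 15; Σa = 1+1+3+2+1 = 8; disp = 15−8 = 7.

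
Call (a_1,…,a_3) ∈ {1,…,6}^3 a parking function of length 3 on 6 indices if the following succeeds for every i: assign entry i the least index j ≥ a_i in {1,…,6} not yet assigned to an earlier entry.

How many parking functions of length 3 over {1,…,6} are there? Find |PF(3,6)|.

196

#PF = (6+1−3)·(6+1)^{3−1} = 4·49 = 196
Example (4,3,4) → sorted (3,4,4): b_i ≤ 3+i ∀i, a PF.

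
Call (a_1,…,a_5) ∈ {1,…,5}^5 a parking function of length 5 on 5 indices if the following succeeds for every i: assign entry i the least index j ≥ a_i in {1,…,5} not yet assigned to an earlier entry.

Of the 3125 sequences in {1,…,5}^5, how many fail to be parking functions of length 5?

1829

|PF| = 1·6^4 = 1 · 1296 = 1296
Check (4,3,4,3,3) → sorted (3,3,3,4,4): b_1=3>1, not a PF.
Total 3125; non-PF = 3125−1296 = 1829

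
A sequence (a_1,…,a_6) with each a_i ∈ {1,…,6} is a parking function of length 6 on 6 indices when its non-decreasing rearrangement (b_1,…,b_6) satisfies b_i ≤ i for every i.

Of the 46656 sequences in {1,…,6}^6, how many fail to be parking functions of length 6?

29849

#PF = (7−6)·7^(6−1) = 1×16807 = 16807 (Konheim–Weiss)
E.g. (5,6,2,3,2,6) → sorted (2,2,3,5,6,6): b_1=2>1, not a PF.
So 46656 − 16807 = 29849 fail.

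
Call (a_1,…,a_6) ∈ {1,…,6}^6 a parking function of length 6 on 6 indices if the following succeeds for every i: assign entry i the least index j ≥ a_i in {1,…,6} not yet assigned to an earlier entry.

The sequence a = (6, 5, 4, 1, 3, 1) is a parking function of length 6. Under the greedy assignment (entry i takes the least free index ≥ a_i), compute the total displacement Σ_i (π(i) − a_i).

Σπ(i) = 1+…+6 = 21; Σa = 6+5+4+1+3+1 = 20; disp = 21−20 = 1.

1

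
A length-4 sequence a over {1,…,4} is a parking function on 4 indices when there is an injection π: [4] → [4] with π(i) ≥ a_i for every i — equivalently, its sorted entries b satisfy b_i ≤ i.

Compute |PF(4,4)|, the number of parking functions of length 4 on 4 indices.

125

|PF(4,4)| = 1·5^3 = 1 · 125 = 125 (Konheim–Weiss)
Example (2,1,2,3) → sorted (1,2,2,3): b_i ≤ i ∀i, a PF.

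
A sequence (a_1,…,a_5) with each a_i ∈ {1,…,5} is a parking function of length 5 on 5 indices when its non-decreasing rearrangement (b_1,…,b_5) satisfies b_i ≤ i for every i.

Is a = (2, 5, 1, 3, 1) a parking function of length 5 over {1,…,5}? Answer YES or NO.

YES

Rearranged: b = (1, 1, 2, 3, 5).
  b_1=1 ≤ 1
  b_2=1 ≤ 2
  b_3=2 ≤ 3
  b_4=3 ≤ 4
  b_5=5 ≤ 5
All bounds hold ⇒ YES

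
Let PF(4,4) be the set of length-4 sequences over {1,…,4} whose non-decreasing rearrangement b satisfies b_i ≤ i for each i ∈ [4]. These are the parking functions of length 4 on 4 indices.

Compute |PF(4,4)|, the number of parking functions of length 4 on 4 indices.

125

|PF| = (4+1−4)·(4+1)^{4−1} = 1 · 125 = 125 [KW]
Example (3,1,1,1) → sorted (1,1,1,3): b_i ≤ i ∀i, a PF.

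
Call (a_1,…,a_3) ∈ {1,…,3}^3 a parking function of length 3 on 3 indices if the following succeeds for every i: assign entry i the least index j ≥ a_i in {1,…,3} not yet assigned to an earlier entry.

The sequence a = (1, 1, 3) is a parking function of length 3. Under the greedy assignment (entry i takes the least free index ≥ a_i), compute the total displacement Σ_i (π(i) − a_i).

Σπ = 3·4/2 = 6 (π permutes [3]); Σa = 1+1+3 = 5; disp = 6−5 = 1.

1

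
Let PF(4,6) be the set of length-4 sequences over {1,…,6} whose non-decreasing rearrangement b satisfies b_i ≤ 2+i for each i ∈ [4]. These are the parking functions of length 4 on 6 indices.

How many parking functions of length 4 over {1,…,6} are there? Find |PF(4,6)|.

1029

|PF(4,6)| = (6−4+1)·(6+1)^(4−1) = 3×343 = 1029 (Konheim–Weiss)
Check (1,4,3,3) → sorted (1,3,3,4): b_i ≤ 2+i ∀i, a PF.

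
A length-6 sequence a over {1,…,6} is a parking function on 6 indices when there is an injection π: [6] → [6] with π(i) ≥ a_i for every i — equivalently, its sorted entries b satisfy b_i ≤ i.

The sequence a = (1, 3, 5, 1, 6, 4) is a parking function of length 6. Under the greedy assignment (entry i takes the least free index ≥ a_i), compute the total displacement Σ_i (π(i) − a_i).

Σπ(i) = 1+…+6 = 21; Σa = 1+3+5+1+6+4 = 20; disp = 21−20 = 1.

1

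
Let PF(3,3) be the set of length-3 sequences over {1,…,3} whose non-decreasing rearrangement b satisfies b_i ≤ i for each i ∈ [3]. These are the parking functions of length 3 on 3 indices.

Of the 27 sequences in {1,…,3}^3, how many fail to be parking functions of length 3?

Count = 1·4^2 = 1·16 = 16
One tuple (2,2,3) → sorted (2,2,3): b_1=2>1, not a PF.
3^3 − 16 = 27 − 16 = 11

11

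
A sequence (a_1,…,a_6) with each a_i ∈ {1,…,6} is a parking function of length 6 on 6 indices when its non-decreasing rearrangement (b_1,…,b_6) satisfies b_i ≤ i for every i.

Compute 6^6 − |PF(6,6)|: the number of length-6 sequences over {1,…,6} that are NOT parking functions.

29849

#PF = (7−6)·7^(6−1) = 1·16807 = 16807 (Konheim–Weiss)
E.g. (5,5,4,6,3,6) → sorted (3,4,5,5,6,6): b_1=3>1, not a PF.
6^6 − 16807 = 46656 − 16807 = 29849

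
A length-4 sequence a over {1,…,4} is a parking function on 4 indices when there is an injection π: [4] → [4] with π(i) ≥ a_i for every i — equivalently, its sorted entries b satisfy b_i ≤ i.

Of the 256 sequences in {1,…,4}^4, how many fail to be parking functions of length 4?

131

|PF| = (4−4+1)·(4+1)^(4−1) = 1×125 = 125 [KW]
One tuple (4,1,4,4) → sorted (1,4,4,4): b_2=4>2, not a PF.
So 256 − 125 = 131 fail.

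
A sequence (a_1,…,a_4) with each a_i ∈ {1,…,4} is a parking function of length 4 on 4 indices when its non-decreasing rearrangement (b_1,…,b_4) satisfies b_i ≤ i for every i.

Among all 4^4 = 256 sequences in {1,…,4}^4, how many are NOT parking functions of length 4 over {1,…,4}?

131

Count = (5−4)·5^(4−1) = 1 · 125 = 125 (Pollak)
Example (2,4,4,1) → sorted (1,2,4,4): b_3=4>3, not a PF.
4^4 − 125 = 256 − 125 = 131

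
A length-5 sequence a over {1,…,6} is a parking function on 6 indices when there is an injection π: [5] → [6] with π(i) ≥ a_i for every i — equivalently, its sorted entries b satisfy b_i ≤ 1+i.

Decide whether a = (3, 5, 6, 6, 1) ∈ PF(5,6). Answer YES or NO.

Order a: b = (1, 3, 5, 6, 6).
  b_1=1 ≤ 2
  b_2=3 ≤ 3
  b_3=5 > 4
  fails at i=3 ⇒ NO

NO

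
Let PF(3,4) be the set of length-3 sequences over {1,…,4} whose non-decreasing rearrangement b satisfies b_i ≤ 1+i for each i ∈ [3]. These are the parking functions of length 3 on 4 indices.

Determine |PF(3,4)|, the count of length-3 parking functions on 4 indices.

#PF = 2·5^2 = 2×25 = 50 (Konheim–Weiss)
E.g. (3,1,4) → sorted (1,3,4): b_i ≤ 1+i ∀i, a PF.

50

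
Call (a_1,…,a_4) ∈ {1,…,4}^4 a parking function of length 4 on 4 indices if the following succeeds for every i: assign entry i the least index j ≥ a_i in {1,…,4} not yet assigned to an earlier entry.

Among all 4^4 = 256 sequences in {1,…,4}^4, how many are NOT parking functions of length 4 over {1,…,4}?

131

#PF = 1·5^3 = 1·125 = 125 [KW]
Check (4,2,3,3) → sorted (2,3,3,4): b_1=2>1, not a PF.
So 256 − 125 = 131 fail.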